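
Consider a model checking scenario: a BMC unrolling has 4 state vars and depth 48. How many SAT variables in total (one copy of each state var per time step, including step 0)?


BMC unrolls to depth k, creating one copy of each state var for steps 0..k.
Step count = 48 + 1 = 49 (steps 0 through 48)
Vars per step = 4
Total = 4 * 49 = 196

196


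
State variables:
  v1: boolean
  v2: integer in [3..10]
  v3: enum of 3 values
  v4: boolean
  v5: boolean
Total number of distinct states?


State space = product of domain sizes of all variables.
Domain sizes:
  v1 (boolean): 2
  v2 (integer in [3..10]): 8
  v3 (enum of 3 values): 3
  v4 (boolean): 2
  v5 (boolean): 2
Product = 2 * 8 * 3 * 2 * 2 = 192

192


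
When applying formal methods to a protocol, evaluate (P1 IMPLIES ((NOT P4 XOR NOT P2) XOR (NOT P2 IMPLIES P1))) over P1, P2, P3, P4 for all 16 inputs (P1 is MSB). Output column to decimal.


Formula: (P1 IMPLIES ((NOT P4 XOR NOT P2) XOR (NOT P2 IMPLIES P1))) over P1, P2, P3, P4 (16 rows)
Evaluate each row (bits = P1,P2,P3,P4, MSB first):
  row 0 [0000]: (0 IMPLIES ((NOT 0 XOR NOT 0) XOR (NOT 0 IMPLIES 0))) -> 1
  row 1 [0001]: (0 IMPLIES ((NOT 1 XOR NOT 0) XOR (NOT 0 IMPLIES 0))) -> 1
  row 2 [0010]: (0 IMPLIES ((NOT 0 XOR NOT 0) XOR (NOT 0 IMPLIES 0))) -> 1
  row 3 [0011]: (0 IMPLIES ((NOT 1 XOR NOT 0) XOR (NOT 0 IMPLIES 0))) -> 1
  row 4 [0100]: (0 IMPLIES ((NOT 0 XOR NOT 1) XOR (NOT 1 IMPLIES 0))) -> 1
  row 5 [0101]: (0 IMPLIES ((NOT 1 XOR NOT 1) XOR (NOT 1 IMPLIES 0))) -> 1
  row 6 [0110]: (0 IMPLIES ((NOT 0 XOR NOT 1) XOR (NOT 1 IMPLIES 0))) -> 1
  row 7 [0111]: (0 IMPLIES ((NOT 1 XOR NOT 1) XOR (NOT 1 IMPLIES 0))) -> 1
  row 8 [1000]: (1 IMPLIES ((NOT 0 XOR NOT 0) XOR (NOT 0 IMPLIES 1))) -> 1
  row 9 [1001]: (1 IMPLIES ((NOT 1 XOR NOT 0) XOR (NOT 0 IMPLIES 1))) -> 0
  row 10 [1010]: (1 IMPLIES ((NOT 0 XOR NOT 0) XOR (NOT 0 IMPLIES 1))) -> 1
  row 11 [1011]: (1 IMPLIES ((NOT 1 XOR NOT 0) XOR (NOT 0 IMPLIES 1))) -> 0
  row 12 [1100]: (1 IMPLIES ((NOT 0 XOR NOT 1) XOR (NOT 1 IMPLIES 1))) -> 0
  row 13 [1101]: (1 IMPLIES ((NOT 1 XOR NOT 1) XOR (NOT 1 IMPLIES 1))) -> 1
  row 14 [1110]: (1 IMPLIES ((NOT 0 XOR NOT 1) XOR (NOT 1 IMPLIES 1))) -> 0
  row 15 [1111]: (1 IMPLIES ((NOT 1 XOR NOT 1) XOR (NOT 1 IMPLIES 1))) -> 1
Full result column, 4 rows per line (P1,P2 fixed per line; P3,P4 runs 00..11 left to right):
  rows 0-3 [P1,P2=00]: 1111  = hex F
  rows 4-7 [P1,P2=01]: 1111  = hex F
  rows 8-11 [P1,P2=10]: 1010  = hex A
  rows 12-15 [P1,P2=11]: 0101  = hex 5
Output column (row 0 .. row 15) = 1111111110100101
Output column grouped in 4s = 1111 1111 1010 0101 = 0xFFA5
Convert to decimal digit by digit (value = value*16 + digit):
  F -> 15
  15*16 + 15 (F) = 255
  255*16 + 10 (A) = 4090
  4090*16 + 5 = 65445
Decimal = 65445

65445


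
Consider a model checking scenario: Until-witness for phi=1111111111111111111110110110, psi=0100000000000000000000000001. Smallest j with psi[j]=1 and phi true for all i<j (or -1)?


(phi U psi) at 0: need smallest j with psi[j]=1 and phi[i]=1 for all i in [0,j).
Scan from step 0:
  step 0: phi=1, psi=0 -> continue
  step 1: psi=1 and phi held for [0,1) -> witness found
Witness step = 1

1


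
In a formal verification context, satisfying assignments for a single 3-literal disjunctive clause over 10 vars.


Step 1: Total=2^10=1024
Step 2: Unsat when all 3 false: 2^7=128
Step 3: Sat=1024-128=896

896


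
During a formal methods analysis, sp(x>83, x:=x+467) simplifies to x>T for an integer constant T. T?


Formula: sp(P, x:=E) = exists old_x. (x = E[old_x/x]) AND P[old_x/x] (old_x is the value of x before the assignment; eliminate old_x by solving x = E[old_x/x] for old_x)
Step 1: Precondition P: x>83, i.e. old_x > 83
Step 2: Assignment gives x = old_x + 467, so old_x = x - 467
Step 3: Substitute into P: x - 467 > 83
Step 4: Simplify: x > 83+467 = 550

550


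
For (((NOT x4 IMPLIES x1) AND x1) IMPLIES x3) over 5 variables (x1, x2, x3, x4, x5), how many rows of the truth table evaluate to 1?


Formula: (((NOT x4 IMPLIES x1) AND x1) IMPLIES x3) over 5 vars (32 rows)
Evaluate each row (x1, x2, x3, x4, x5 as bits, MSB first):
  row 0 [00000]: (((NOT 0 IMPLIES 0) AND 0) IMPLIES 0) -> 1
  row 1 [00001]: (((NOT 0 IMPLIES 0) AND 0) IMPLIES 0) -> 1
  row 2 [00010]: (((NOT 1 IMPLIES 0) AND 0) IMPLIES 0) -> 1
  row 3 [00011]: (((NOT 1 IMPLIES 0) AND 0) IMPLIES 0) -> 1
  row 4 [00100]: (((NOT 0 IMPLIES 0) AND 0) IMPLIES 1) -> 1
  row 5 [00101]: (((NOT 0 IMPLIES 0) AND 0) IMPLIES 1) -> 1
  row 6 [00110]: (((NOT 1 IMPLIES 0) AND 0) IMPLIES 1) -> 1
  row 7 [00111]: (((NOT 1 IMPLIES 0) AND 0) IMPLIES 1) -> 1
  row 8 [01000]: (((NOT 0 IMPLIES 0) AND 0) IMPLIES 0) -> 1
  row 9 [01001]: (((NOT 0 IMPLIES 0) AND 0) IMPLIES 0) -> 1
  row 10 [01010]: (((NOT 1 IMPLIES 0) AND 0) IMPLIES 0) -> 1
  row 11 [01011]: (((NOT 1 IMPLIES 0) AND 0) IMPLIES 0) -> 1
  row 12 [01100]: (((NOT 0 IMPLIES 0) AND 0) IMPLIES 1) -> 1
  row 13 [01101]: (((NOT 0 IMPLIES 0) AND 0) IMPLIES 1) -> 1
  row 14 [01110]: (((NOT 1 IMPLIES 0) AND 0) IMPLIES 1) -> 1
  row 15 [01111]: (((NOT 1 IMPLIES 0) AND 0) IMPLIES 1) -> 1
  row 16 [10000]: (((NOT 0 IMPLIES 1) AND 1) IMPLIES 0) -> 0
  row 17 [10001]: (((NOT 0 IMPLIES 1) AND 1) IMPLIES 0) -> 0
  row 18 [10010]: (((NOT 1 IMPLIES 1) AND 1) IMPLIES 0) -> 0
  row 19 [10011]: (((NOT 1 IMPLIES 1) AND 1) IMPLIES 0) -> 0
  row 20 [10100]: (((NOT 0 IMPLIES 1) AND 1) IMPLIES 1) -> 1
  row 21 [10101]: (((NOT 0 IMPLIES 1) AND 1) IMPLIES 1) -> 1
  row 22 [10110]: (((NOT 1 IMPLIES 1) AND 1) IMPLIES 1) -> 1
  row 23 [10111]: (((NOT 1 IMPLIES 1) AND 1) IMPLIES 1) -> 1
  row 24 [11000]: (((NOT 0 IMPLIES 1) AND 1) IMPLIES 0) -> 0
  row 25 [11001]: (((NOT 0 IMPLIES 1) AND 1) IMPLIES 0) -> 0
  row 26 [11010]: (((NOT 1 IMPLIES 1) AND 1) IMPLIES 0) -> 0
  row 27 [11011]: (((NOT 1 IMPLIES 1) AND 1) IMPLIES 0) -> 0
  row 28 [11100]: (((NOT 0 IMPLIES 1) AND 1) IMPLIES 1) -> 1
  row 29 [11101]: (((NOT 0 IMPLIES 1) AND 1) IMPLIES 1) -> 1
  row 30 [11110]: (((NOT 1 IMPLIES 1) AND 1) IMPLIES 1) -> 1
  row 31 [11111]: (((NOT 1 IMPLIES 1) AND 1) IMPLIES 1) -> 1
Full result column, 8 rows per line (x1,x2 fixed per line; x3,x4,x5 runs 000..111 left to right):
  rows 0-7 [x1,x2=00]: 11111111  (ones: 8)
  rows 8-15 [x1,x2=01]: 11111111  (ones: 8)
  rows 16-23 [x1,x2=10]: 00001111  (ones: 4)
  rows 24-31 [x1,x2=11]: 00001111  (ones: 4)
Count of 1-rows = 8+8+4+4 = 24

24


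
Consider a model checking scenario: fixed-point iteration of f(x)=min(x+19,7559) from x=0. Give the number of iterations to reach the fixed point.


Step 1: x=0, cap=7559, increment=19
Step 2: x grows by 19 each step until capped at 7559; fixed point is x=7559
Step 3: iterations = ceil(7559/19) = 398

398


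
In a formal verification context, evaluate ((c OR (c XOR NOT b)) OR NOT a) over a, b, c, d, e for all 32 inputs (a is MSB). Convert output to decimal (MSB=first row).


Formula: ((c OR (c XOR NOT b)) OR NOT a) over a, b, c, d, e (32 rows)
Evaluate each row (bits = a,b,c,d,e, MSB first):
  row 0 [00000]: ((0 OR (0 XOR NOT 0)) OR NOT 0) -> 1
  row 1 [00001]: ((0 OR (0 XOR NOT 0)) OR NOT 0) -> 1
  row 2 [00010]: ((0 OR (0 XOR NOT 0)) OR NOT 0) -> 1
  row 3 [00011]: ((0 OR (0 XOR NOT 0)) OR NOT 0) -> 1
  row 4 [00100]: ((1 OR (1 XOR NOT 0)) OR NOT 0) -> 1
  row 5 [00101]: ((1 OR (1 XOR NOT 0)) OR NOT 0) -> 1
  row 6 [00110]: ((1 OR (1 XOR NOT 0)) OR NOT 0) -> 1
  row 7 [00111]: ((1 OR (1 XOR NOT 0)) OR NOT 0) -> 1
  row 8 [01000]: ((0 OR (0 XOR NOT 1)) OR NOT 0) -> 1
  row 9 [01001]: ((0 OR (0 XOR NOT 1)) OR NOT 0) -> 1
  row 10 [01010]: ((0 OR (0 XOR NOT 1)) OR NOT 0) -> 1
  row 11 [01011]: ((0 OR (0 XOR NOT 1)) OR NOT 0) -> 1
  row 12 [01100]: ((1 OR (1 XOR NOT 1)) OR NOT 0) -> 1
  row 13 [01101]: ((1 OR (1 XOR NOT 1)) OR NOT 0) -> 1
  row 14 [01110]: ((1 OR (1 XOR NOT 1)) OR NOT 0) -> 1
  row 15 [01111]: ((1 OR (1 XOR NOT 1)) OR NOT 0) -> 1
  row 16 [10000]: ((0 OR (0 XOR NOT 0)) OR NOT 1) -> 1
  row 17 [10001]: ((0 OR (0 XOR NOT 0)) OR NOT 1) -> 1
  row 18 [10010]: ((0 OR (0 XOR NOT 0)) OR NOT 1) -> 1
  row 19 [10011]: ((0 OR (0 XOR NOT 0)) OR NOT 1) -> 1
  row 20 [10100]: ((1 OR (1 XOR NOT 0)) OR NOT 1) -> 1
  row 21 [10101]: ((1 OR (1 XOR NOT 0)) OR NOT 1) -> 1
  row 22 [10110]: ((1 OR (1 XOR NOT 0)) OR NOT 1) -> 1
  row 23 [10111]: ((1 OR (1 XOR NOT 0)) OR NOT 1) -> 1
  row 24 [11000]: ((0 OR (0 XOR NOT 1)) OR NOT 1) -> 0
  row 25 [11001]: ((0 OR (0 XOR NOT 1)) OR NOT 1) -> 0
  row 26 [11010]: ((0 OR (0 XOR NOT 1)) OR NOT 1) -> 0
  row 27 [11011]: ((0 OR (0 XOR NOT 1)) OR NOT 1) -> 0
  row 28 [11100]: ((1 OR (1 XOR NOT 1)) OR NOT 1) -> 1
  row 29 [11101]: ((1 OR (1 XOR NOT 1)) OR NOT 1) -> 1
  row 30 [11110]: ((1 OR (1 XOR NOT 1)) OR NOT 1) -> 1
  row 31 [11111]: ((1 OR (1 XOR NOT 1)) OR NOT 1) -> 1
Full result column, 4 rows per line (a,b,c fixed per line; d,e runs 00..11 left to right):
  rows 0-3 [a,b,c=000]: 1111  = hex F
  rows 4-7 [a,b,c=001]: 1111  = hex F
  rows 8-11 [a,b,c=010]: 1111  = hex F
  rows 12-15 [a,b,c=011]: 1111  = hex F
  rows 16-19 [a,b,c=100]: 1111  = hex F
  rows 20-23 [a,b,c=101]: 1111  = hex F
  rows 24-27 [a,b,c=110]: 0000  = hex 0
  rows 28-31 [a,b,c=111]: 1111  = hex F
Output column (row 0 .. row 31) = 11111111111111111111111100001111
Output column grouped in 4s = 1111 1111 1111 1111 1111 1111 0000 1111 = 0xFFFFFF0F
Convert to decimal digit by digit (value = value*16 + digit):
  F -> 15
  15*16 + 15 (F) = 255
  255*16 + 15 (F) = 4095
  4095*16 + 15 (F) = 65535
  65535*16 + 15 (F) = 1048575
  1048575*16 + 15 (F) = 16777215
  16777215*16 + 0 = 268435440
  268435440*16 + 15 (F) = 4294967055
Decimal = 4294967055

4294967055


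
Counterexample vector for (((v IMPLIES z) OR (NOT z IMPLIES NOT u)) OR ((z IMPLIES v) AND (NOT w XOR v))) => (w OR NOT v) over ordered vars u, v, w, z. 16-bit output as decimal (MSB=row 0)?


F1 = (((v IMPLIES z) OR (NOT z IMPLIES NOT u)) OR ((z IMPLIES v) AND (NOT w XOR v)))
F2 = (w OR NOT v)
Counterexample to F1=>F2 is where F1=1 and F2=0.
Evaluate each row (bits = u,v,w,z, MSB first):
  row 0 [0000]: F1=1 F2=1 -> F1&~F2 -> 0
  row 1 [0001]: F1=1 F2=1 -> F1&~F2 -> 0
  row 2 [0010]: F1=1 F2=1 -> F1&~F2 -> 0
  row 3 [0011]: F1=1 F2=1 -> F1&~F2 -> 0
  row 4 [0100]: F1=1 F2=0 -> F1&~F2 -> 1
  row 5 [0101]: F1=1 F2=0 -> F1&~F2 -> 1
  row 6 [0110]: F1=1 F2=1 -> F1&~F2 -> 0
  row 7 [0111]: F1=1 F2=1 -> F1&~F2 -> 0
  row 8 [1000]: F1=1 F2=1 -> F1&~F2 -> 0
  row 9 [1001]: F1=1 F2=1 -> F1&~F2 -> 0
  row 10 [1010]: F1=1 F2=1 -> F1&~F2 -> 0
  row 11 [1011]: F1=1 F2=1 -> F1&~F2 -> 0
  row 12 [1100]: F1=0 F2=0 -> F1&~F2 -> 0
  row 13 [1101]: F1=1 F2=0 -> F1&~F2 -> 1
  row 14 [1110]: F1=1 F2=1 -> F1&~F2 -> 0
  row 15 [1111]: F1=1 F2=1 -> F1&~F2 -> 0
Full result column, 4 rows per line (u,v fixed per line; w,z runs 00..11 left to right):
  rows 0-3 [u,v=00]: 0000  = hex 0
  rows 4-7 [u,v=01]: 1100  = hex C
  rows 8-11 [u,v=10]: 0000  = hex 0
  rows 12-15 [u,v=11]: 0100  = hex 4
Counterexample vector (row 0 .. row 15) = 0000110000000100
Output column grouped in 4s = 0000 1100 0000 0100 = 0x0C04
Convert to decimal digit by digit (value = value*16 + digit):
  0 -> 0
  0*16 + 12 (C) = 12
  12*16 + 0 = 192
  192*16 + 4 = 3076
Decimal = 3076

3076


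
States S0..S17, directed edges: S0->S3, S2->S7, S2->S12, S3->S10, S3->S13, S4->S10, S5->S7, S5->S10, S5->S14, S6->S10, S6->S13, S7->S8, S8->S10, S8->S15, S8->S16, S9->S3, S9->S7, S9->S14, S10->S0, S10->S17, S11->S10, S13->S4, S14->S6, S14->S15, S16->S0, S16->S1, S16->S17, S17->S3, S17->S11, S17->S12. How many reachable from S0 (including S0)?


BFS from S0:
  layer 0: {S0}
  layer 1: {S3}
  layer 2: {S10, S13}
  layer 3: {S4, S17}
  layer 4: {S11, S12}
Reachable set: {S0, S3, S4, S10, S11, S12, S13, S17}
Count = 8

8


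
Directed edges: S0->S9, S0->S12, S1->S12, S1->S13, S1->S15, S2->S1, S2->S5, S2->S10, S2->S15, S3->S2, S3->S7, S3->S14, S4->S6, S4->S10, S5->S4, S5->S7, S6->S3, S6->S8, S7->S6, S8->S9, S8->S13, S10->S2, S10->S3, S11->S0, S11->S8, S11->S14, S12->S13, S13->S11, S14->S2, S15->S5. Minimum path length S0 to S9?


BFS layer-by-layer from S0:
  dist 0: {S0}
  dist 1: {S9, S12}
  -> S9 reached at distance 1
Shortest path length = 1

1


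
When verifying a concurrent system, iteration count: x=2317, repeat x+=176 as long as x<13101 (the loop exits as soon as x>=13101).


Step 1: x goes from 2317 toward 13101 by 176; the body runs while x<13101, so iterations = ceil((bound-start)/step)
Step 2: Distance=10784
Step 3: ceil(10784/176)=62

62


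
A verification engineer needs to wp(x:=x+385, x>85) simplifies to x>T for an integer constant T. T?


Formula: wp(x:=E, P) = P[E/x] (substitute E for x in postcondition)
Step 1: Postcondition: x>85
Step 2: Substitute x+385 for x: x+385>85
Step 3: Solve for x: x > 85-385 = -300

-300


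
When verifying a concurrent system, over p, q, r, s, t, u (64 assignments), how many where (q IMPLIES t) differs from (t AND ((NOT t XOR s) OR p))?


F1 = (q IMPLIES t)
F2 = (t AND ((NOT t XOR s) OR p))
Evaluate both on each of 64 rows (bits = p,q,r,s,t,u):
  row 0 [000000]: F1=1 F2=0 (differ) -> 1
  row 1 [000001]: F1=1 F2=0 (differ) -> 1
  row 2 [000010]: F1=1 F2=0 (differ) -> 1
  row 3 [000011]: F1=1 F2=0 (differ) -> 1
  row 4 [000100]: F1=1 F2=0 (differ) -> 1
  (every remaining row is evaluated the same way; all 64 results are listed next)
Full result column, 8 rows per line (p,q,r fixed per line; s,t,u runs 000..111 left to right):
  rows 0-7 [p,q,r=000]: 11111100  (ones: 6)
  rows 8-15 [p,q,r=001]: 11111100  (ones: 6)
  rows 16-23 [p,q,r=010]: 00110000  (ones: 2)
  rows 24-31 [p,q,r=011]: 00110000  (ones: 2)
  rows 32-39 [p,q,r=100]: 11001100  (ones: 4)
  rows 40-47 [p,q,r=101]: 11001100  (ones: 4)
  rows 48-55 [p,q,r=110]: 00000000  (ones: 0)
  rows 56-63 [p,q,r=111]: 00000000  (ones: 0)
Disagreements = 6+6+2+2+4+4+0+0 = 24

24


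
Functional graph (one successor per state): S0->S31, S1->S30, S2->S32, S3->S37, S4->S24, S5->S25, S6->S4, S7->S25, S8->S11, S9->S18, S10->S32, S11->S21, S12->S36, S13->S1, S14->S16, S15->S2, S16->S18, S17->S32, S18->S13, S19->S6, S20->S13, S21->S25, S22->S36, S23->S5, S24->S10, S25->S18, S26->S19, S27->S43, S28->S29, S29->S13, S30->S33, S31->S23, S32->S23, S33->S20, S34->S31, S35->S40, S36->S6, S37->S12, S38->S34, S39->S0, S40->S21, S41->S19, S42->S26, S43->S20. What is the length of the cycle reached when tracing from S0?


Trace from S0 until a state repeats:
  S0 -> S31 -> S23 -> S5 -> S25 -> S18 -> S13 -> S1 -> S30 -> S33 -> S20 -> S13
S13 first seen at step 6, revisited at step 11.
Cycle length = 11 - 6 = 5

5


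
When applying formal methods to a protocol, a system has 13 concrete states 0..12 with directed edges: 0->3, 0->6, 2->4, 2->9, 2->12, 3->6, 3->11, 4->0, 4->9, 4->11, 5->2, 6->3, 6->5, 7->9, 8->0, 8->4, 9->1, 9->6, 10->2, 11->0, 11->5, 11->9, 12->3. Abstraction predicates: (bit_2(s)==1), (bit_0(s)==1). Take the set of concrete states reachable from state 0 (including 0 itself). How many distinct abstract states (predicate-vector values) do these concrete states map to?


BFS from 0:
Concrete reachable: {0, 1, 2, 3, 4, 5, 6, 9, 11, 12}
Abstract via predicates (bit_2(s)==1), (bit_0(s)==1):
  (0,0) <- {0, 2}
  (0,1) <- {1, 3, 9, 11}
  (1,0) <- {4, 6, 12}
  (1,1) <- {5}
Distinct abstract states = 4

4


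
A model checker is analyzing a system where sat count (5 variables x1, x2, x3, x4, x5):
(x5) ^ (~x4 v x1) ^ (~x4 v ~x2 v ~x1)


CNF with 3 clauses over 5 vars (32 assignments).
An assignment satisfies CNF iff every clause has >=1 true literal.
Check each row (bits = x1,x2,x3,x4,x5; clause T/F shown):
  row 0 [00000]: clauses=FTT -> 0
  row 1 [00001]: clauses=TTT -> 1
  row 2 [00010]: clauses=FFT -> 0
  row 3 [00011]: clauses=TFT -> 0
  row 4 [00100]: clauses=FTT -> 0
  row 5 [00101]: clauses=TTT -> 1
  row 6 [00110]: clauses=FFT -> 0
  row 7 [00111]: clauses=TFT -> 0
  row 8 [01000]: clauses=FTT -> 0
  row 9 [01001]: clauses=TTT -> 1
  row 10 [01010]: clauses=FFT -> 0
  row 11 [01011]: clauses=TFT -> 0
  row 12 [01100]: clauses=FTT -> 0
  row 13 [01101]: clauses=TTT -> 1
  row 14 [01110]: clauses=FFT -> 0
  row 15 [01111]: clauses=TFT -> 0
  row 16 [10000]: clauses=FTT -> 0
  row 17 [10001]: clauses=TTT -> 1
  row 18 [10010]: clauses=FTT -> 0
  row 19 [10011]: clauses=TTT -> 1
  row 20 [10100]: clauses=FTT -> 0
  row 21 [10101]: clauses=TTT -> 1
  row 22 [10110]: clauses=FTT -> 0
  row 23 [10111]: clauses=TTT -> 1
  row 24 [11000]: clauses=FTT -> 0
  row 25 [11001]: clauses=TTT -> 1
  row 26 [11010]: clauses=FTF -> 0
  row 27 [11011]: clauses=TTF -> 0
  row 28 [11100]: clauses=FTT -> 0
  row 29 [11101]: clauses=TTT -> 1
  row 30 [11110]: clauses=FTF -> 0
  row 31 [11111]: clauses=TTF -> 0
Full result column, 8 rows per line (x1,x2 fixed per line; x3,x4,x5 runs 000..111 left to right):
  rows 0-7 [x1,x2=00]: 01000100  (ones: 2)
  rows 8-15 [x1,x2=01]: 01000100  (ones: 2)
  rows 16-23 [x1,x2=10]: 01010101  (ones: 4)
  rows 24-31 [x1,x2=11]: 01000100  (ones: 2)
Satisfying assignments = 2+2+4+2 = 10

10


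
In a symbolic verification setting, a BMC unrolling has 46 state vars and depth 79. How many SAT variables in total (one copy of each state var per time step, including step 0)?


BMC unrolls to depth k, creating one copy of each state var for steps 0..k.
Step count = 79 + 1 = 80 (steps 0 through 79)
Vars per step = 46
Total = 46 * 80 = 3680

3680


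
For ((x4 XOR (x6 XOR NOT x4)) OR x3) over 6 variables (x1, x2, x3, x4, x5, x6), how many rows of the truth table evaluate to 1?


Formula: ((x4 XOR (x6 XOR NOT x4)) OR x3) over 6 vars (64 rows)
Evaluate each row (x1, x2, x3, x4, x5, x6 as bits, MSB first):
  row 0 [000000]: ((0 XOR (0 XOR NOT 0)) OR 0) -> 1
  row 1 [000001]: ((0 XOR (1 XOR NOT 0)) OR 0) -> 0
  row 2 [000010]: ((0 XOR (0 XOR NOT 0)) OR 0) -> 1
  row 3 [000011]: ((0 XOR (1 XOR NOT 0)) OR 0) -> 0
  row 4 [000100]: ((1 XOR (0 XOR NOT 1)) OR 0) -> 1
  (every remaining row is evaluated the same way; all 64 results are listed next)
Full result column, 8 rows per line (x1,x2,x3 fixed per line; x4,x5,x6 runs 000..111 left to right):
  rows 0-7 [x1,x2,x3=000]: 10101010  (ones: 4)
  rows 8-15 [x1,x2,x3=001]: 11111111  (ones: 8)
  rows 16-23 [x1,x2,x3=010]: 10101010  (ones: 4)
  rows 24-31 [x1,x2,x3=011]: 11111111  (ones: 8)
  rows 32-39 [x1,x2,x3=100]: 10101010  (ones: 4)
  rows 40-47 [x1,x2,x3=101]: 11111111  (ones: 8)
  rows 48-55 [x1,x2,x3=110]: 10101010  (ones: 4)
  rows 56-63 [x1,x2,x3=111]: 11111111  (ones: 8)
Count of 1-rows = 4+8+4+8+4+8+4+8 = 48

48


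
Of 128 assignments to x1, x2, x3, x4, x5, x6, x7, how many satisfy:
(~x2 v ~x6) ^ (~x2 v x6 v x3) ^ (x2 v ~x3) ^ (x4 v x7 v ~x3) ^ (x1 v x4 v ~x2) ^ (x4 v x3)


CNF with 6 clauses over 7 vars (128 assignments).
An assignment satisfies CNF iff every clause has >=1 true literal.
Check each row (bits = x1,x2,x3,x4,x5,x6,x7; clause T/F shown):
  row 0 [0000000]: clauses=TTTTTF -> 0
  row 1 [0000001]: clauses=TTTTTF -> 0
  row 2 [0000010]: clauses=TTTTTF -> 0
  row 3 [0000011]: clauses=TTTTTF -> 0
  row 4 [0000100]: clauses=TTTTTF -> 0
  (every remaining row is evaluated the same way; all 128 results are listed next)
Full result column, 8 rows per line (x1,x2,x3,x4 fixed per line; x5,x6,x7 runs 000..111 left to right):
  rows 0-7 [x1,x2,x3,x4=0000]: 00000000  (ones: 0)
  rows 8-15 [x1,x2,x3,x4=0001]: 11111111  (ones: 8)
  rows 16-23 [x1,x2,x3,x4=0010]: 00000000  (ones: 0)
  rows 24-31 [x1,x2,x3,x4=0011]: 00000000  (ones: 0)
  rows 32-39 [x1,x2,x3,x4=0100]: 00000000  (ones: 0)
  rows 40-47 [x1,x2,x3,x4=0101]: 00000000  (ones: 0)
  rows 48-55 [x1,x2,x3,x4=0110]: 00000000  (ones: 0)
  rows 56-63 [x1,x2,x3,x4=0111]: 11001100  (ones: 4)
  rows 64-71 [x1,x2,x3,x4=1000]: 00000000  (ones: 0)
  rows 72-79 [x1,x2,x3,x4=1001]: 11111111  (ones: 8)
  rows 80-87 [x1,x2,x3,x4=1010]: 00000000  (ones: 0)
  rows 88-95 [x1,x2,x3,x4=1011]: 00000000  (ones: 0)
  rows 96-103 [x1,x2,x3,x4=1100]: 00000000  (ones: 0)
  rows 104-111 [x1,x2,x3,x4=1101]: 00000000  (ones: 0)
  rows 112-119 [x1,x2,x3,x4=1110]: 01000100  (ones: 2)
  rows 120-127 [x1,x2,x3,x4=1111]: 11001100  (ones: 4)
Satisfying assignments = 0+8+0+0+0+0+0+4+0+8+0+0+0+0+2+4 = 26

26


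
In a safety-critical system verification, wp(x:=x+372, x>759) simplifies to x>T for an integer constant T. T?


Formula: wp(x:=E, P) = P[E/x] (substitute E for x in postcondition)
Step 1: Postcondition: x>759
Step 2: Substitute x+372 for x: x+372>759
Step 3: Solve for x: x > 759-372 = 387

387


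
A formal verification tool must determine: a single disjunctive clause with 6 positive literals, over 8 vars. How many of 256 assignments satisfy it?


Step 1: Total=2^8=256
Step 2: Unsat when all 6 false: 2^2=4
Step 3: Sat=256-4=252

252


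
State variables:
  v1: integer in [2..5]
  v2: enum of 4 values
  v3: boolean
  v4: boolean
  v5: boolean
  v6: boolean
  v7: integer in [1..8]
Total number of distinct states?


State space = product of domain sizes of all variables.
Domain sizes:
  v1 (integer in [2..5]): 4
  v2 (enum of 4 values): 4
  v3 (boolean): 2
  v4 (boolean): 2
  v5 (boolean): 2
  v6 (boolean): 2
  v7 (integer in [1..8]): 8
Product = 4 * 4 * 2 * 2 * 2 * 2 * 8 = 2048

2048


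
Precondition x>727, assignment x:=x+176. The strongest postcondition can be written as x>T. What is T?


Formula: sp(P, x:=E) = exists old_x. (x = E[old_x/x]) AND P[old_x/x] (old_x is the value of x before the assignment; eliminate old_x by solving x = E[old_x/x] for old_x)
Step 1: Precondition P: x>727, i.e. old_x > 727
Step 2: Assignment gives x = old_x + 176, so old_x = x - 176
Step 3: Substitute into P: x - 176 > 727
Step 4: Simplify: x > 727+176 = 903

903


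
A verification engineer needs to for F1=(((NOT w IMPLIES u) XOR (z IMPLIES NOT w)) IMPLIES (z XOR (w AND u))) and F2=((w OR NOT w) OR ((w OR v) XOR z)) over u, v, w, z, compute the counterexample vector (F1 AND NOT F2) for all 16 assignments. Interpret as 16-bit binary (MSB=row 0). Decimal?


F1 = (((NOT w IMPLIES u) XOR (z IMPLIES NOT w)) IMPLIES (z XOR (w AND u)))
F2 = ((w OR NOT w) OR ((w OR v) XOR z))
Counterexample to F1=>F2 is where F1=1 and F2=0.
Evaluate each row (bits = u,v,w,z, MSB first):
  row 0 [0000]: F1=0 F2=1 -> F1&~F2 -> 0
  row 1 [0001]: F1=1 F2=1 -> F1&~F2 -> 0
  row 2 [0010]: F1=1 F2=1 -> F1&~F2 -> 0
  row 3 [0011]: F1=1 F2=1 -> F1&~F2 -> 0
  row 4 [0100]: F1=0 F2=1 -> F1&~F2 -> 0
  row 5 [0101]: F1=1 F2=1 -> F1&~F2 -> 0
  row 6 [0110]: F1=1 F2=1 -> F1&~F2 -> 0
  row 7 [0111]: F1=1 F2=1 -> F1&~F2 -> 0
  row 8 [1000]: F1=1 F2=1 -> F1&~F2 -> 0
  row 9 [1001]: F1=1 F2=1 -> F1&~F2 -> 0
  row 10 [1010]: F1=1 F2=1 -> F1&~F2 -> 0
  row 11 [1011]: F1=0 F2=1 -> F1&~F2 -> 0
  row 12 [1100]: F1=1 F2=1 -> F1&~F2 -> 0
  row 13 [1101]: F1=1 F2=1 -> F1&~F2 -> 0
  row 14 [1110]: F1=1 F2=1 -> F1&~F2 -> 0
  row 15 [1111]: F1=0 F2=1 -> F1&~F2 -> 0
Full result column, 4 rows per line (u,v fixed per line; w,z runs 00..11 left to right):
  rows 0-3 [u,v=00]: 0000  = hex 0
  rows 4-7 [u,v=01]: 0000  = hex 0
  rows 8-11 [u,v=10]: 0000  = hex 0
  rows 12-15 [u,v=11]: 0000  = hex 0
Counterexample vector (row 0 .. row 15) = 0000000000000000
Output column grouped in 4s = 0000 0000 0000 0000 = 0x0000
Convert to decimal digit by digit (value = value*16 + digit):
  0 -> 0
  0*16 + 0 = 0
  0*16 + 0 = 0
  0*16 + 0 = 0
Decimal = 0

0


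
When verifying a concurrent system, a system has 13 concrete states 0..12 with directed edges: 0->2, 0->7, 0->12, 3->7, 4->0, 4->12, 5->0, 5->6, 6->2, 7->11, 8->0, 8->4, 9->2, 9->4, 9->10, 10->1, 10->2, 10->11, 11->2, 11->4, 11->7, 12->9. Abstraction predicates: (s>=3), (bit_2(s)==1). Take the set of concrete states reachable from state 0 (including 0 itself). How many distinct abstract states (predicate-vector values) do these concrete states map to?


BFS from 0:
Concrete reachable: {0, 1, 2, 4, 7, 9, 10, 11, 12}
Abstract via predicates (s>=3), (bit_2(s)==1):
  (0,0) <- {0, 1, 2}
  (1,0) <- {9, 10, 11}
  (1,1) <- {4, 7, 12}
Distinct abstract states = 3

3


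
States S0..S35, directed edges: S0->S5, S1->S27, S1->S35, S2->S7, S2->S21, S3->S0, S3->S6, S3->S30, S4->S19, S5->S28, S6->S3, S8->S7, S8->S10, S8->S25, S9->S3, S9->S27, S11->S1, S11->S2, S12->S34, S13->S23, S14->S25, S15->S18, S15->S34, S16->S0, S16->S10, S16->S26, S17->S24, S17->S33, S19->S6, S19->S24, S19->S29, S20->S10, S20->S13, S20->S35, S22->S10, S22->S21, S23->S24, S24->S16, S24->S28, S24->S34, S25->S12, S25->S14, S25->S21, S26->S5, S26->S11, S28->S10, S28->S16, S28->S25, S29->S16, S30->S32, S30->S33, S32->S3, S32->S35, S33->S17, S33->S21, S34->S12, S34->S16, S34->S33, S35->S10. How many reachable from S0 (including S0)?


BFS from S0:
  layer 0: {S0}
  layer 1: {S5}
  layer 2: {S28}
  layer 3: {S10, S16, S25}
  layer 4: {S12, S14, S21, S26}
  layer 5: {S11, S34}
  layer 6: {S1, S2, S33}
  layer 7: {S7, S17, S27, S35}
  layer 8: {S24}
Reachable set: {S0, S1, S2, S5, S7, S10, S11, S12, S14, S16, S17, S21, S24, S25, S26, S27, S28, S33, S34, S35}
Count = 20

20


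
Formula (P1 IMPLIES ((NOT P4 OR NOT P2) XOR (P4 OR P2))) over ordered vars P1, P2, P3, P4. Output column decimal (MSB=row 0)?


Formula: (P1 IMPLIES ((NOT P4 OR NOT P2) XOR (P4 OR P2))) over P1, P2, P3, P4 (16 rows)
Evaluate each row (bits = P1,P2,P3,P4, MSB first):
  row 0 [0000]: (0 IMPLIES ((NOT 0 OR NOT 0) XOR (0 OR 0))) -> 1
  row 1 [0001]: (0 IMPLIES ((NOT 1 OR NOT 0) XOR (1 OR 0))) -> 1
  row 2 [0010]: (0 IMPLIES ((NOT 0 OR NOT 0) XOR (0 OR 0))) -> 1
  row 3 [0011]: (0 IMPLIES ((NOT 1 OR NOT 0) XOR (1 OR 0))) -> 1
  row 4 [0100]: (0 IMPLIES ((NOT 0 OR NOT 1) XOR (0 OR 1))) -> 1
  row 5 [0101]: (0 IMPLIES ((NOT 1 OR NOT 1) XOR (1 OR 1))) -> 1
  row 6 [0110]: (0 IMPLIES ((NOT 0 OR NOT 1) XOR (0 OR 1))) -> 1
  row 7 [0111]: (0 IMPLIES ((NOT 1 OR NOT 1) XOR (1 OR 1))) -> 1
  row 8 [1000]: (1 IMPLIES ((NOT 0 OR NOT 0) XOR (0 OR 0))) -> 1
  row 9 [1001]: (1 IMPLIES ((NOT 1 OR NOT 0) XOR (1 OR 0))) -> 0
  row 10 [1010]: (1 IMPLIES ((NOT 0 OR NOT 0) XOR (0 OR 0))) -> 1
  row 11 [1011]: (1 IMPLIES ((NOT 1 OR NOT 0) XOR (1 OR 0))) -> 0
  row 12 [1100]: (1 IMPLIES ((NOT 0 OR NOT 1) XOR (0 OR 1))) -> 0
  row 13 [1101]: (1 IMPLIES ((NOT 1 OR NOT 1) XOR (1 OR 1))) -> 1
  row 14 [1110]: (1 IMPLIES ((NOT 0 OR NOT 1) XOR (0 OR 1))) -> 0
  row 15 [1111]: (1 IMPLIES ((NOT 1 OR NOT 1) XOR (1 OR 1))) -> 1
Full result column, 4 rows per line (P1,P2 fixed per line; P3,P4 runs 00..11 left to right):
  rows 0-3 [P1,P2=00]: 1111  = hex F
  rows 4-7 [P1,P2=01]: 1111  = hex F
  rows 8-11 [P1,P2=10]: 1010  = hex A
  rows 12-15 [P1,P2=11]: 0101  = hex 5
Output column (row 0 .. row 15) = 1111111110100101
Output column grouped in 4s = 1111 1111 1010 0101 = 0xFFA5
Convert to decimal digit by digit (value = value*16 + digit):
  F -> 15
  15*16 + 15 (F) = 255
  255*16 + 10 (A) = 4090
  4090*16 + 5 = 65445
Decimal = 65445

65445


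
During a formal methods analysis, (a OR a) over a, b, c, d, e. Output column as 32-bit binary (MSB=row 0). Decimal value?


Formula: (a OR a) over a, b, c, d, e (32 rows)
Evaluate each row (bits = a,b,c,d,e, MSB first):
  row 0 [00000]: (0 OR 0) -> 0
  row 1 [00001]: (0 OR 0) -> 0
  row 2 [00010]: (0 OR 0) -> 0
  row 3 [00011]: (0 OR 0) -> 0
  row 4 [00100]: (0 OR 0) -> 0
  row 5 [00101]: (0 OR 0) -> 0
  row 6 [00110]: (0 OR 0) -> 0
  row 7 [00111]: (0 OR 0) -> 0
  row 8 [01000]: (0 OR 0) -> 0
  row 9 [01001]: (0 OR 0) -> 0
  row 10 [01010]: (0 OR 0) -> 0
  row 11 [01011]: (0 OR 0) -> 0
  row 12 [01100]: (0 OR 0) -> 0
  row 13 [01101]: (0 OR 0) -> 0
  row 14 [01110]: (0 OR 0) -> 0
  row 15 [01111]: (0 OR 0) -> 0
  row 16 [10000]: (1 OR 1) -> 1
  row 17 [10001]: (1 OR 1) -> 1
  row 18 [10010]: (1 OR 1) -> 1
  row 19 [10011]: (1 OR 1) -> 1
  row 20 [10100]: (1 OR 1) -> 1
  row 21 [10101]: (1 OR 1) -> 1
  row 22 [10110]: (1 OR 1) -> 1
  row 23 [10111]: (1 OR 1) -> 1
  row 24 [11000]: (1 OR 1) -> 1
  row 25 [11001]: (1 OR 1) -> 1
  row 26 [11010]: (1 OR 1) -> 1
  row 27 [11011]: (1 OR 1) -> 1
  row 28 [11100]: (1 OR 1) -> 1
  row 29 [11101]: (1 OR 1) -> 1
  row 30 [11110]: (1 OR 1) -> 1
  row 31 [11111]: (1 OR 1) -> 1
Full result column, 4 rows per line (a,b,c fixed per line; d,e runs 00..11 left to right):
  rows 0-3 [a,b,c=000]: 0000  = hex 0
  rows 4-7 [a,b,c=001]: 0000  = hex 0
  rows 8-11 [a,b,c=010]: 0000  = hex 0
  rows 12-15 [a,b,c=011]: 0000  = hex 0
  rows 16-19 [a,b,c=100]: 1111  = hex F
  rows 20-23 [a,b,c=101]: 1111  = hex F
  rows 24-27 [a,b,c=110]: 1111  = hex F
  rows 28-31 [a,b,c=111]: 1111  = hex F
Output column (row 0 .. row 31) = 00000000000000001111111111111111
Output column grouped in 4s = 0000 0000 0000 0000 1111 1111 1111 1111 = 0x0000FFFF
Convert to decimal digit by digit (value = value*16 + digit):
  0 -> 0
  0*16 + 0 = 0
  0*16 + 0 = 0
  0*16 + 0 = 0
  0*16 + 15 (F) = 15
  15*16 + 15 (F) = 255
  255*16 + 15 (F) = 4095
  4095*16 + 15 (F) = 65535
Decimal = 65535

65535


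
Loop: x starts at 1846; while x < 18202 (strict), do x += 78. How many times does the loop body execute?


Step 1: x goes from 1846 toward 18202 by 78; the body runs while x<18202, so iterations = ceil((bound-start)/step)
Step 2: Distance=16356
Step 3: ceil(16356/78)=210

210


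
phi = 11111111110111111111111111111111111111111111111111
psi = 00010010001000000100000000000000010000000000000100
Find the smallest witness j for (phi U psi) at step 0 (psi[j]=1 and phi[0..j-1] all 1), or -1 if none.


(phi U psi) at 0: need smallest j with psi[j]=1 and phi[i]=1 for all i in [0,j).
Scan from step 0:
  step 0: phi=1, psi=0 -> continue
  step 1: phi=1, psi=0 -> continue
  step 2: phi=1, psi=0 -> continue
  step 3: psi=1 and phi held for [0,3) -> witness found
Witness step = 3

3


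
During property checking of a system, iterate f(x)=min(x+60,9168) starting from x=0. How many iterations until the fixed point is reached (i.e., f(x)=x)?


Step 1: x=0, cap=9168, increment=60
Step 2: x grows by 60 each step until capped at 9168; fixed point is x=9168
Step 3: iterations = ceil(9168/60) = 153

153


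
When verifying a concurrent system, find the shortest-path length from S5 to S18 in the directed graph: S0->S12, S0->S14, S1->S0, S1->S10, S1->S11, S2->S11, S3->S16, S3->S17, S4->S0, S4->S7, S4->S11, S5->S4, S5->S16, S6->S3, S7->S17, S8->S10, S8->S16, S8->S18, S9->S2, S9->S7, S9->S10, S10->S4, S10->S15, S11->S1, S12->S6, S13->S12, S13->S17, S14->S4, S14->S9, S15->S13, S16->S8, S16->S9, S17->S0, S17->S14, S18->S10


BFS layer-by-layer from S5:
  dist 0: {S5}
  dist 1: {S4, S16}
  dist 2: {S0, S7, S8, S9, S11}
  dist 3: {S1, S2, S10, S12, S14, S17, S18}
  -> S18 reached at distance 3
Shortest path length = 3

3


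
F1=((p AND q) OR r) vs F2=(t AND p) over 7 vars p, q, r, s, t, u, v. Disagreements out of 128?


F1 = ((p AND q) OR r)
F2 = (t AND p)
Evaluate both on each of 128 rows (bits = p,q,r,s,t,u,v):
  row 0 [0000000]: F1=0 F2=0 -> 0
  row 1 [0000001]: F1=0 F2=0 -> 0
  row 2 [0000010]: F1=0 F2=0 -> 0
  row 3 [0000011]: F1=0 F2=0 -> 0
  row 4 [0000100]: F1=0 F2=0 -> 0
  (every remaining row is evaluated the same way; all 128 results are listed next)
Full result column, 8 rows per line (p,q,r,s fixed per line; t,u,v runs 000..111 left to right):
  rows 0-7 [p,q,r,s=0000]: 00000000  (ones: 0)
  rows 8-15 [p,q,r,s=0001]: 00000000  (ones: 0)
  rows 16-23 [p,q,r,s=0010]: 11111111  (ones: 8)
  rows 24-31 [p,q,r,s=0011]: 11111111  (ones: 8)
  rows 32-39 [p,q,r,s=0100]: 00000000  (ones: 0)
  rows 40-47 [p,q,r,s=0101]: 00000000  (ones: 0)
  rows 48-55 [p,q,r,s=0110]: 11111111  (ones: 8)
  rows 56-63 [p,q,r,s=0111]: 11111111  (ones: 8)
  rows 64-71 [p,q,r,s=1000]: 00001111  (ones: 4)
  rows 72-79 [p,q,r,s=1001]: 00001111  (ones: 4)
  rows 80-87 [p,q,r,s=1010]: 11110000  (ones: 4)
  rows 88-95 [p,q,r,s=1011]: 11110000  (ones: 4)
  rows 96-103 [p,q,r,s=1100]: 11110000  (ones: 4)
  rows 104-111 [p,q,r,s=1101]: 11110000  (ones: 4)
  rows 112-119 [p,q,r,s=1110]: 11110000  (ones: 4)
  rows 120-127 [p,q,r,s=1111]: 11110000  (ones: 4)
Disagreements = 0+0+8+8+0+0+8+8+4+4+4+4+4+4+4+4 = 64

64


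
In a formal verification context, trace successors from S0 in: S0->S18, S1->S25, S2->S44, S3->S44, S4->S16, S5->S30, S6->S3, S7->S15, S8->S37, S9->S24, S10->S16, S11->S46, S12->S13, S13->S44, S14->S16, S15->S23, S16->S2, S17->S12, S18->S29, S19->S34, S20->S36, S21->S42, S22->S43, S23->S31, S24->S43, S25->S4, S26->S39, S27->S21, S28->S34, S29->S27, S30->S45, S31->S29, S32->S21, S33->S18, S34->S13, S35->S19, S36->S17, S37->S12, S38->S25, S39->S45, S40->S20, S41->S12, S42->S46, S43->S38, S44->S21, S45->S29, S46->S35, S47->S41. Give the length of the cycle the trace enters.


Trace from S0 until a state repeats:
  S0 -> S18 -> S29 -> S27 -> S21 -> S42 -> S46 -> S35 -> S19 -> S34 -> S13 -> S44 -> S21
S21 first seen at step 4, revisited at step 12.
Cycle length = 12 - 4 = 8

8


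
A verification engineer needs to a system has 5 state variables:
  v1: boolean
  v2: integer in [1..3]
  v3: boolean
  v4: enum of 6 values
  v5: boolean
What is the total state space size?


State space = product of domain sizes of all variables.
Domain sizes:
  v1 (boolean): 2
  v2 (integer in [1..3]): 3
  v3 (boolean): 2
  v4 (enum of 6 values): 6
  v5 (boolean): 2
Product = 2 * 3 * 2 * 6 * 2 = 144

144


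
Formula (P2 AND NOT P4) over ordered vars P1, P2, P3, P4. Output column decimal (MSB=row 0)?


Formula: (P2 AND NOT P4) over P1, P2, P3, P4 (16 rows)
Evaluate each row (bits = P1,P2,P3,P4, MSB first):
  row 0 [0000]: (0 AND NOT 0) -> 0
  row 1 [0001]: (0 AND NOT 1) -> 0
  row 2 [0010]: (0 AND NOT 0) -> 0
  row 3 [0011]: (0 AND NOT 1) -> 0
  row 4 [0100]: (1 AND NOT 0) -> 1
  row 5 [0101]: (1 AND NOT 1) -> 0
  row 6 [0110]: (1 AND NOT 0) -> 1
  row 7 [0111]: (1 AND NOT 1) -> 0
  row 8 [1000]: (0 AND NOT 0) -> 0
  row 9 [1001]: (0 AND NOT 1) -> 0
  row 10 [1010]: (0 AND NOT 0) -> 0
  row 11 [1011]: (0 AND NOT 1) -> 0
  row 12 [1100]: (1 AND NOT 0) -> 1
  row 13 [1101]: (1 AND NOT 1) -> 0
  row 14 [1110]: (1 AND NOT 0) -> 1
  row 15 [1111]: (1 AND NOT 1) -> 0
Full result column, 4 rows per line (P1,P2 fixed per line; P3,P4 runs 00..11 left to right):
  rows 0-3 [P1,P2=00]: 0000  = hex 0
  rows 4-7 [P1,P2=01]: 1010  = hex A
  rows 8-11 [P1,P2=10]: 0000  = hex 0
  rows 12-15 [P1,P2=11]: 1010  = hex A
Output column (row 0 .. row 15) = 0000101000001010
Output column grouped in 4s = 0000 1010 0000 1010 = 0x0A0A
Convert to decimal digit by digit (value = value*16 + digit):
  0 -> 0
  0*16 + 10 (A) = 10
  10*16 + 0 = 160
  160*16 + 10 (A) = 2570
Decimal = 2570

2570


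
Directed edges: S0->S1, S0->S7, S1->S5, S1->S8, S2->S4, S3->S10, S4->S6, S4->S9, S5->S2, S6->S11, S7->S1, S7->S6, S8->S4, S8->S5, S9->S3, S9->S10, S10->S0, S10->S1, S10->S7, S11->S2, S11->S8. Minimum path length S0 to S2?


BFS layer-by-layer from S0:
  dist 0: {S0}
  dist 1: {S1, S7}
  dist 2: {S5, S6, S8}
  dist 3: {S2, S4, S11}
  -> S2 reached at distance 3
Shortest path length = 3

3


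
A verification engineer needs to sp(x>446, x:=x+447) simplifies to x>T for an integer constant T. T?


Formula: sp(P, x:=E) = exists old_x. (x = E[old_x/x]) AND P[old_x/x] (old_x is the value of x before the assignment; eliminate old_x by solving x = E[old_x/x] for old_x)
Step 1: Precondition P: x>446, i.e. old_x > 446
Step 2: Assignment gives x = old_x + 447, so old_x = x - 447
Step 3: Substitute into P: x - 447 > 446
Step 4: Simplify: x > 446+447 = 893

893


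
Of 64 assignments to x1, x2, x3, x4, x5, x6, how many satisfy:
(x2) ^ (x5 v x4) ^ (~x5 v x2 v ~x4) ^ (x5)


CNF with 4 clauses over 6 vars (64 assignments).
An assignment satisfies CNF iff every clause has >=1 true literal.
Check each row (bits = x1,x2,x3,x4,x5,x6; clause T/F shown):
  row 0 [000000]: clauses=FFTF -> 0
  row 1 [000001]: clauses=FFTF -> 0
  row 2 [000010]: clauses=FTTT -> 0
  row 3 [000011]: clauses=FTTT -> 0
  row 4 [000100]: clauses=FTTF -> 0
  (every remaining row is evaluated the same way; all 64 results are listed next)
Full result column, 8 rows per line (x1,x2,x3 fixed per line; x4,x5,x6 runs 000..111 left to right):
  rows 0-7 [x1,x2,x3=000]: 00000000  (ones: 0)
  rows 8-15 [x1,x2,x3=001]: 00000000  (ones: 0)
  rows 16-23 [x1,x2,x3=010]: 00110011  (ones: 4)
  rows 24-31 [x1,x2,x3=011]: 00110011  (ones: 4)
  rows 32-39 [x1,x2,x3=100]: 00000000  (ones: 0)
  rows 40-47 [x1,x2,x3=101]: 00000000  (ones: 0)
  rows 48-55 [x1,x2,x3=110]: 00110011  (ones: 4)
  rows 56-63 [x1,x2,x3=111]: 00110011  (ones: 4)
Satisfying assignments = 0+0+4+4+0+0+4+4 = 16

16


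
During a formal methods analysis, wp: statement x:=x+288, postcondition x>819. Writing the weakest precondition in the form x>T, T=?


Formula: wp(x:=E, P) = P[E/x] (substitute E for x in postcondition)
Step 1: Postcondition: x>819
Step 2: Substitute x+288 for x: x+288>819
Step 3: Solve for x: x > 819-288 = 531

531


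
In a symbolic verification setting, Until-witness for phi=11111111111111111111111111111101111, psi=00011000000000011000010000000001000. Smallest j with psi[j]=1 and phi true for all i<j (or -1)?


(phi U psi) at 0: need smallest j with psi[j]=1 and phi[i]=1 for all i in [0,j).
Scan from step 0:
  step 0: phi=1, psi=0 -> continue
  step 1: phi=1, psi=0 -> continue
  step 2: phi=1, psi=0 -> continue
  step 3: psi=1 and phi held for [0,3) -> witness found
Witness step = 3

3


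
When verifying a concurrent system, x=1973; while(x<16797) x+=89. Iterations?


Step 1: x goes from 1973 toward 16797 by 89; the body runs while x<16797, so iterations = ceil((bound-start)/step)
Step 2: Distance=14824
Step 3: ceil(14824/89)=167

167


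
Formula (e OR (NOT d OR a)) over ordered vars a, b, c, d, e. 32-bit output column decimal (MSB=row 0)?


Formula: (e OR (NOT d OR a)) over a, b, c, d, e (32 rows)
Evaluate each row (bits = a,b,c,d,e, MSB first):
  row 0 [00000]: (0 OR (NOT 0 OR 0)) -> 1
  row 1 [00001]: (1 OR (NOT 0 OR 0)) -> 1
  row 2 [00010]: (0 OR (NOT 1 OR 0)) -> 0
  row 3 [00011]: (1 OR (NOT 1 OR 0)) -> 1
  row 4 [00100]: (0 OR (NOT 0 OR 0)) -> 1
  row 5 [00101]: (1 OR (NOT 0 OR 0)) -> 1
  row 6 [00110]: (0 OR (NOT 1 OR 0)) -> 0
  row 7 [00111]: (1 OR (NOT 1 OR 0)) -> 1
  row 8 [01000]: (0 OR (NOT 0 OR 0)) -> 1
  row 9 [01001]: (1 OR (NOT 0 OR 0)) -> 1
  row 10 [01010]: (0 OR (NOT 1 OR 0)) -> 0
  row 11 [01011]: (1 OR (NOT 1 OR 0)) -> 1
  row 12 [01100]: (0 OR (NOT 0 OR 0)) -> 1
  row 13 [01101]: (1 OR (NOT 0 OR 0)) -> 1
  row 14 [01110]: (0 OR (NOT 1 OR 0)) -> 0
  row 15 [01111]: (1 OR (NOT 1 OR 0)) -> 1
  row 16 [10000]: (0 OR (NOT 0 OR 1)) -> 1
  row 17 [10001]: (1 OR (NOT 0 OR 1)) -> 1
  row 18 [10010]: (0 OR (NOT 1 OR 1)) -> 1
  row 19 [10011]: (1 OR (NOT 1 OR 1)) -> 1
  row 20 [10100]: (0 OR (NOT 0 OR 1)) -> 1
  row 21 [10101]: (1 OR (NOT 0 OR 1)) -> 1
  row 22 [10110]: (0 OR (NOT 1 OR 1)) -> 1
  row 23 [10111]: (1 OR (NOT 1 OR 1)) -> 1
  row 24 [11000]: (0 OR (NOT 0 OR 1)) -> 1
  row 25 [11001]: (1 OR (NOT 0 OR 1)) -> 1
  row 26 [11010]: (0 OR (NOT 1 OR 1)) -> 1
  row 27 [11011]: (1 OR (NOT 1 OR 1)) -> 1
  row 28 [11100]: (0 OR (NOT 0 OR 1)) -> 1
  row 29 [11101]: (1 OR (NOT 0 OR 1)) -> 1
  row 30 [11110]: (0 OR (NOT 1 OR 1)) -> 1
  row 31 [11111]: (1 OR (NOT 1 OR 1)) -> 1
Full result column, 4 rows per line (a,b,c fixed per line; d,e runs 00..11 left to right):
  rows 0-3 [a,b,c=000]: 1101  = hex D
  rows 4-7 [a,b,c=001]: 1101  = hex D
  rows 8-11 [a,b,c=010]: 1101  = hex D
  rows 12-15 [a,b,c=011]: 1101  = hex D
  rows 16-19 [a,b,c=100]: 1111  = hex F
  rows 20-23 [a,b,c=101]: 1111  = hex F
  rows 24-27 [a,b,c=110]: 1111  = hex F
  rows 28-31 [a,b,c=111]: 1111  = hex F
Output column (row 0 .. row 31) = 11011101110111011111111111111111
Output column grouped in 4s = 1101 1101 1101 1101 1111 1111 1111 1111 = 0xDDDDFFFF
Convert to decimal digit by digit (value = value*16 + digit):
  D -> 13
  13*16 + 13 (D) = 221
  221*16 + 13 (D) = 3549
  3549*16 + 13 (D) = 56797
  56797*16 + 15 (F) = 908767
  908767*16 + 15 (F) = 14540287
  14540287*16 + 15 (F) = 232644607
  232644607*16 + 15 (F) = 3722313727
Decimal = 3722313727

3722313727


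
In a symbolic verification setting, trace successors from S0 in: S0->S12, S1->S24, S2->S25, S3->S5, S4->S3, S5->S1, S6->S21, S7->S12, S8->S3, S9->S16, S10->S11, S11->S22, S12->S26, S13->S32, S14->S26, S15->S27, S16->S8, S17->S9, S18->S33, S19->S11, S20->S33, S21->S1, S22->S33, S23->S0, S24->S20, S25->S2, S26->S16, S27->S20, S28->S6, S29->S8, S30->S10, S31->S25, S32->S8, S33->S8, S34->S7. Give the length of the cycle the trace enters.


Trace from S0 until a state repeats:
  S0 -> S12 -> S26 -> S16 -> S8 -> S3 -> S5 -> S1 -> S24 -> S20 -> S33 -> S8
S8 first seen at step 4, revisited at step 11.
Cycle length = 11 - 4 = 7

7
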